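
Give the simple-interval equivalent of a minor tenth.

minor 3rd

Each octave removed subtracts seven from the number: 10 − 7 = 3.
So a minor tenth is an octave plus a minor third. The quality is unchanged.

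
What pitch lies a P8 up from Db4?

Db5

An octave keeps the letter name D, an octave up from D.
Moving 12 semitones up from Db4 (the size of a perfect octave) reaches Db5.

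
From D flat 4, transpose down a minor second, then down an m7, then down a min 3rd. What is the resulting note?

A minor second down from Db4 is C4.
C4 down a minor seventh → D3 (10 semitones).
Down a minor third from D3: B2 (3 semitones down).

B 2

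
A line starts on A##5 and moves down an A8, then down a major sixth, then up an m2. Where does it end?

An augmented octave down from A##5 is A#4.
Down a major sixth from A#4: C#4 (9 semitones down).
C#4 up a minor second → D4 (1 semitone).

D4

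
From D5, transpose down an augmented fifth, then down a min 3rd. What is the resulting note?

Eb4

An augmented fifth down from D5 is Gb4.
A minor third down from Gb4 is Eb4.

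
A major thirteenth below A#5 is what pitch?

C#4

The thirteenth's letter: A down six letter names plus an octave → C.
A major thirteenth is 21 semitones; 21 semitones down from A#5 gives C#4.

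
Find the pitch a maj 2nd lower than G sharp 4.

The second takes the letter from G down to F.
A major second spans 2 semitones, so from G#4 the target pitch is F#4.

F sharp 4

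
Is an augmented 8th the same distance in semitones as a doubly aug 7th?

An augmented octave spans 13 semitones, and a doubly augmented seventh also spans 13 semitones — they're enharmonic.

Yes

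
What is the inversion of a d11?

A5

First reduce the compound diminished eleventh to its simple form, a diminished fourth.
The rule of nine gives the new number: 9 − 4 = 5, so a fourth becomes a fifth.
Quality inverts too: diminished becomes augmented. That makes the inversion an augmented fifth.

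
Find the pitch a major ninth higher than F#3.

G#4

Counting two letter names plus an octave up from F lands on G.
A major ninth is 14 semitones; 14 semitones up from F#3 gives G#4.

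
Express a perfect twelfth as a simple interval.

perfect fifth

Each octave removed subtracts seven from the number: 12 − 7 = 5.
Quality carries through unchanged, so the simple form is a perfect fifth.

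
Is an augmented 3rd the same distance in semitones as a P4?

An augmented third spans 5 semitones, and a perfect fourth also spans 5 semitones — they're enharmonic.

Yes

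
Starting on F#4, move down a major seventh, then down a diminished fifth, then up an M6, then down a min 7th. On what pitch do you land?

B#2

F#4 down a major seventh → G3 (11 semitones).
Down a diminished fifth from G3: C#3 (6 semitones down).
C#3 up a major sixth → A#3 (9 semitones).
A minor seventh down from A#3 is B#2.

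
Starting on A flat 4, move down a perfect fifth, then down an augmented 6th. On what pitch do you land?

F double-flat 3

Ab4 down a perfect fifth → Db4 (7 semitones).
An augmented sixth down from Db4 is Fbb3.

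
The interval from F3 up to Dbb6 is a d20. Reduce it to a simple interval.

Each octave removed subtracts seven from the number: 20 − 14 = 6.
So a diminished twentieth is 2 octaves plus a diminished sixth. The quality is unchanged.

diminished 6th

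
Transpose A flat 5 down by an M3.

Three letter names down from A: F.
A major third spans 4 semitones, so from Ab5 the target pitch is Fb5.

F flat 5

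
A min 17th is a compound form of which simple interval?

Each octave removed subtracts seven from the number: 17 − 14 = 3.
Quality carries through unchanged, so the simple form is a minor third.

m3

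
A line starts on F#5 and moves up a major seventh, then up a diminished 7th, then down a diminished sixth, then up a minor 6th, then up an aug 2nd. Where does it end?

Up a major seventh from F#5: E#6 (11 semitones up).
A diminished seventh up from E#6 is D7.
D7 down a diminished sixth → F##6 (7 semitones).
F##6 up a minor sixth → D#7 (8 semitones).
D#7 up an augmented second → E##7 (3 semitones).

E##7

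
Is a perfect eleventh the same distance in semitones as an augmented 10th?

Yes

A perfect eleventh = 17 semitones = an augmented tenth; enharmonically equal.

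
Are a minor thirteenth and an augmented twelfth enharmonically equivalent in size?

A minor thirteenth = 20 semitones = an augmented twelfth; enharmonically equal.

Yes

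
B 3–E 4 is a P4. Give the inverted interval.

perfect fifth

Inverted interval numbers add to nine, so a fourth pairs with a fifth (4 + 5 = 9).
Quality inverts too: perfect stays perfect. That makes the inversion a perfect fifth.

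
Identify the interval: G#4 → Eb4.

augmented third

Descending from G#4 to Eb4 is the same interval as ascending Eb4 to G#4.
E to G spans three letter names (E-F-G): a third.
A major third would be 4 semitones; Eb4 to G#4 is 5, one semitone wider, so the interval is augmented.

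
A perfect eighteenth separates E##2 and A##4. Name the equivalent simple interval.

P4

Take out 2 octaves (14 from the number): 18 − 14 = 4.
That makes a perfect eighteenth a compound perfect fourth — 2 octaves plus a perfect fourth.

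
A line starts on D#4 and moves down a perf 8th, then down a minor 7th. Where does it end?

D#4 down a perfect octave → D#3 (12 semitones).
Down a minor seventh from D#3: E#2 (10 semitones down).

E#2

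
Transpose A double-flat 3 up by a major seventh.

G flat 4

The seventh takes the letter from A up to G.
A major seventh spans 11 semitones, so from Abb3 the target pitch is Gb4.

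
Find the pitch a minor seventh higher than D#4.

Counting seven letter names up from D lands on C.
A minor seventh spans 10 semitones, so from D#4 the target pitch is C#5.

C#5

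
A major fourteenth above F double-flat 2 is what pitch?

The fourteenth's letter: F up seven letter names plus an octave → E.
A major fourteenth is 23 semitones; 23 semitones up from Fbb2 gives Ebb4.

E double-flat 4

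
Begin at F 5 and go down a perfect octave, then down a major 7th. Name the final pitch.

F5 down a perfect octave → F4 (12 semitones).
F4 down a major seventh → Gb3 (11 semitones).

G flat 3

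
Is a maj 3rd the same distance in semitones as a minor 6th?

A major third is 4 semitones but a minor sixth is 8 semitones — different sizes.

No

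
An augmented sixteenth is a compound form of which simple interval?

augmented second

Each octave removed subtracts seven from the number: 16 − 14 = 2.
That makes an augmented sixteenth a compound augmented second — 2 octaves plus an augmented second.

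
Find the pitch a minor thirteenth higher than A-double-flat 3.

Six letters up from A (plus an octave) reaches F.
Moving 20 semitones up from Abb3 (the size of a minor thirteenth) reaches Fbb5.

F-double-flat 5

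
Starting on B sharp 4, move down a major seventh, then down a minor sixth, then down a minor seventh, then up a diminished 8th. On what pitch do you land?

Down a major seventh from B#4: C#4 (11 semitones down).
Down a minor sixth from C#4: E#3 (8 semitones down).
E#3 down a minor seventh → F##2 (10 semitones).
F##2 up a diminished octave → F#3 (11 semitones).

F sharp 3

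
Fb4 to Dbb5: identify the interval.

minor sixth

F to D spans six letter names (F-G-A-B-C-D) — that makes it a sixth of some quality.
A major sixth would be 9 semitones, but Fb4 to Dbb5 is 8 — one semitone narrower, making it a minor sixth.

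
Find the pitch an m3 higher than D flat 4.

Three letter names up from D: F.
A minor third spans 3 semitones, so from Db4 the target pitch is Fb4.

F flat 4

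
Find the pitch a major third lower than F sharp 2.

D 2

Counting three letter names down from F lands on D.
Moving 4 semitones down from F#2 (the size of a major third) reaches D2.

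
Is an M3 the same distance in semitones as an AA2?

A major third spans 4 semitones, and a doubly augmented second also spans 4 semitones — they're enharmonic.

Yes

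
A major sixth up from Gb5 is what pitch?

Eb6

Counting six letter names up from G lands on E.
A major sixth spans 9 semitones, so from Gb5 the target pitch is Eb6.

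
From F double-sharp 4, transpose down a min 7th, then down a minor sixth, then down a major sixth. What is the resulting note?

D double-sharp 2

A minor seventh down from F##4 is G##3.
G##3 down a minor sixth → B##2 (8 semitones).
B##2 down a major sixth → D##2 (9 semitones).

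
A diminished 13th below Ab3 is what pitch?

C#2

Counting six letter names plus an octave down from A lands on C.
Moving 19 semitones down from Ab3 (the size of a diminished thirteenth) reaches C#2.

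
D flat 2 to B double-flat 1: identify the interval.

Descending from Db2 to Bbb1 is the same interval as ascending Bbb1 to Db2.
B to D spans three letter names (B-C-D): a third.
Bbb1 to Db2 is 4 semitones, matching the major third exactly, so the quality is major.

major third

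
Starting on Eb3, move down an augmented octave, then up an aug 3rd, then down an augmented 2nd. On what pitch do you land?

Fb2

Down an augmented octave from Eb3: Ebb2 (13 semitones down).
An augmented third up from Ebb2 is G2.
G2 down an augmented second → Fb2 (3 semitones).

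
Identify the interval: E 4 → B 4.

E to B spans five letter names (E-F-G-A-B) — that makes it a fifth of some quality.
E4 to B4 is 7 semitones, matching the perfect fifth exactly, so the quality is perfect.

perfect 5th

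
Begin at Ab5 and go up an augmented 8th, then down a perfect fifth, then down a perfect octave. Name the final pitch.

An augmented octave up from Ab5 is A6.
A perfect fifth down from A6 is D6.
D6 down a perfect octave → D5 (12 semitones).

D5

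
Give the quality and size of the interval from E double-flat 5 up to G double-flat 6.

E to G spans three letter names (E-F-G), plus an octave, so the interval is some kind of tenth.
A major tenth would be 16 semitones, but Ebb5 to Gbb6 is 15 — one semitone narrower, making it a minor tenth.
(Equivalently, a compound minor third: a minor third plus an octave.)

minor tenth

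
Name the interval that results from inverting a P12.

First reduce the compound perfect twelfth to its simple form, a perfect fifth.
Interval numbers invert to sum to nine: 5 + 4 = 9, so a fifth inverts to a fourth.
The quality also flips — perfect stays perfect — giving a perfect fourth.

P4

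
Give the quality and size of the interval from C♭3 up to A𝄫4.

C to A spans six letter names (C-D-E-F-G-A), plus an octave: a thirteenth.
At 20 semitones, Cb3→Abb4 falls one short of a major thirteenth: minor.
(Equivalently, a compound minor sixth: a minor sixth plus an octave.)

minor thirteenth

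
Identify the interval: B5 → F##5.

d4

Descending from B5 to F##5 is the same interval as ascending F##5 to B5.
F to B spans four letter names (F-G-A-B) — that makes it a fourth of some quality.
F##5 to B5 spans 4 semitones — one semitone narrower than the perfect fourth (5) — giving a diminished fourth.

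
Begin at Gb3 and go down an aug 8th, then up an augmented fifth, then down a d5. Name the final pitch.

An augmented octave down from Gb3 is Gbb2.
Gbb2 up an augmented fifth → Db3 (8 semitones).
A diminished fifth down from Db3 is G2.

G2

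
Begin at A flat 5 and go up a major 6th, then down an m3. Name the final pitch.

Up a major sixth from Ab5: F6 (9 semitones up).
Down a minor third from F6: D6 (3 semitones down).

D 6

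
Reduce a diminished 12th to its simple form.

Take out an octave (7 from the number): 12 − 7 = 5.
Quality carries through unchanged, so the simple form is a diminished fifth.

diminished 5th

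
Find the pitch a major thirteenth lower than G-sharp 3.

B 1

The thirteenth's letter: G down six letter names plus an octave → B.
A major thirteenth is 21 semitones; 21 semitones down from G#3 gives B1.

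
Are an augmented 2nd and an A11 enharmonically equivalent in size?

3 semitones (augmented second) vs 18 semitones (augmented eleventh): not equal.

No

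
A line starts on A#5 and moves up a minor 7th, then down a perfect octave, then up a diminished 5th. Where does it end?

A minor seventh up from A#5 is G#6.
Down a perfect octave from G#6: G#5 (12 semitones down).
Up a diminished fifth from G#5: D6 (6 semitones up).

D6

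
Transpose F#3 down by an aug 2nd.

The second takes the letter from F down to E.
Moving 3 semitones down from F#3 (the size of an augmented second) reaches Eb3.

Eb3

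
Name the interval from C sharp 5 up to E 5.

minor third

C to E spans three letter names (C-D-E): a third.
A major third would be 4 semitones, but C#5 to E5 is 3 — one semitone narrower, making it a minor third.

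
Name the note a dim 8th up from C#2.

C3

For an octave the letter name doesn't change: still C, an octave up.
A diminished octave spans 11 semitones, so from C#2 the target pitch is C3.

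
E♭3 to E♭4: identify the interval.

P8

E to E is the same letter name, plus an octave — that makes it an octave of some quality.
Counting semitones, Eb3→Eb4 is 12, which is the perfect octave.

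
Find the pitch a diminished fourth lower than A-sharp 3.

Four letter names down from A: E.
A diminished fourth is 4 semitones; 4 semitones down from A#3 gives E##3.

E-double-sharp 3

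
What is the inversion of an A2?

Inverted interval numbers add to nine, so a second pairs with a seventh (2 + 7 = 9).
Quality inverts too: augmented becomes diminished. That makes the inversion a diminished seventh.

diminished seventh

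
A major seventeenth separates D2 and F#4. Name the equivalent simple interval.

M3

Subtracting seven from the interval number removes an octave: 17 − 14 = 3.
That makes a major seventeenth a compound major third — 2 octaves plus a major third.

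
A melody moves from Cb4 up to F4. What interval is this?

augmented 4th

C to F spans four letter names (C-D-E-F) — that makes it a fourth of some quality.
The perfect fourth is 5 semitones; here we have 6, one semitone wider: augmented.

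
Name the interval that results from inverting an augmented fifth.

d4

Inverted interval numbers add to nine, so a fifth pairs with a fourth (5 + 4 = 9).
Quality inverts too: augmented becomes diminished. That makes the inversion a diminished fourth.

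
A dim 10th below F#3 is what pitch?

Counting three letter names plus an octave down from F lands on D.
Moving 14 semitones down from F#3 (the size of a diminished tenth) reaches D##2.

D##2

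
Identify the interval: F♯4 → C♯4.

Descending from F#4 to C#4 is the same interval as ascending C#4 to F#4.
C to F spans four letter names (C-D-E-F), so the interval is some kind of fourth.
The perfect fourth spans 5 semitones, and C#4 to F#4 is exactly 5 semitones — so this is a perfect fourth.

perfect fourth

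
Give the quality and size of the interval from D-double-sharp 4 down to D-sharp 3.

augmented octave

Descending from D##4 to D#3 is the same interval as ascending D#3 to D##4.
D to D is the same letter name, plus an octave — that makes it an octave of some quality.
A perfect octave would be 12 semitones; D#3 to D##4 is 13, one semitone wider, so the interval is augmented.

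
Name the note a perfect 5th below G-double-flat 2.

The fifth takes the letter from G down to C.
Moving 7 semitones down from Gbb2 (the size of a perfect fifth) reaches Cbb2.

C-double-flat 2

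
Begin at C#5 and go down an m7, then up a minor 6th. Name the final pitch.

Down a minor seventh from C#5: D#4 (10 semitones down).
D#4 up a minor sixth → B4 (8 semitones).

B4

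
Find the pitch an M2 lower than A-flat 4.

G-flat 4

Counting two letter names down from A lands on G.
A major second spans 2 semitones, so from Ab4 the target pitch is Gb4.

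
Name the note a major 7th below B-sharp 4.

C-sharp 4

Seven letter names down from B: C.
A major seventh is 11 semitones; 11 semitones down from B#4 gives C#4.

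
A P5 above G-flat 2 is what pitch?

Five letter names up from G: D.
Moving 7 semitones up from Gb2 (the size of a perfect fifth) reaches Db3.

D-flat 3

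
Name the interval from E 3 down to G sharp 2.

Descending from E3 to G#2 is the same interval as ascending G#2 to E3.
G to E spans six letter names (G-A-B-C-D-E) — that makes it a sixth of some quality.
A major sixth would be 9 semitones, but G#2 to E3 is 8 — one semitone narrower, making it a minor sixth.

m6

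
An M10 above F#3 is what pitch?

The tenth's letter: F up three letter names plus an octave → A.
A major tenth is 16 semitones; 16 semitones up from F#3 gives A#4.

A#4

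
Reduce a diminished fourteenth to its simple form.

Subtracting seven from the interval number removes an octave: 14 − 7 = 7.
So a diminished fourteenth is an octave plus a diminished seventh. The quality is unchanged.

d7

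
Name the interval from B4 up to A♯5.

B to A spans seven letter names (B-C-D-E-F-G-A): a seventh.
Counting semitones, B4→A#5 is 11, which is the major seventh.

major seventh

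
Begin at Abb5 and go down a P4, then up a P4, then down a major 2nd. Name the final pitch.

Gbb5

Down a perfect fourth from Abb5: Ebb5 (5 semitones down).
A perfect fourth up from Ebb5 is Abb5.
Abb5 down a major second → Gbb5 (2 semitones).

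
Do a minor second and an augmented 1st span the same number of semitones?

A minor second = 1 semitone = an augmented unison; enharmonically equal.

Yes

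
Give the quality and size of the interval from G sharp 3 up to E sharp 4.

G to E spans six letter names (G-A-B-C-D-E): a sixth.
Counting semitones, G#3→E#4 is 9, which is the major sixth.

major sixth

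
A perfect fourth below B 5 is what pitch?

The fourth takes the letter from B down to F.
Moving 5 semitones down from B5 (the size of a perfect fourth) reaches F#5.

F sharp 5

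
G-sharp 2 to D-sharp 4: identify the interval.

G to D spans five letter names (G-A-B-C-D), plus an octave, so the interval is some kind of twelfth.
The perfect twelfth spans 19 semitones, and G#2 to D#4 is exactly 19 semitones — so this is a perfect twelfth.
(Equivalently, a compound perfect fifth: a perfect fifth plus an octave.)

perfect twelfth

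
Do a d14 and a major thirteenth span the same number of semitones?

Yes

A diminished fourteenth = 21 semitones = a major thirteenth; enharmonically equal.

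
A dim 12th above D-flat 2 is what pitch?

The twelfth's letter: D up five letter names plus an octave → A.
A diminished twelfth spans 18 semitones, so from Db2 the target pitch is Abb3.

A-double-flat 3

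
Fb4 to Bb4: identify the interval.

augmented fourth

F to B spans four letter names (F-G-A-B) — that makes it a fourth of some quality.
The perfect fourth is 5 semitones; here we have 6, one semitone wider: augmented.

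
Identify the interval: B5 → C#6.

M2

B to C spans two letter names (B-C): a second.
B5 to C#6 is 2 semitones, matching the major second exactly, so the quality is major.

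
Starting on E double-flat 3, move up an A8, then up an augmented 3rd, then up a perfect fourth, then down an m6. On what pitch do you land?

E sharp 4

An augmented octave up from Ebb3 is Eb4.
An augmented third up from Eb4 is G#4.
G#4 up a perfect fourth → C#5 (5 semitones).
A minor sixth down from C#5 is E#4.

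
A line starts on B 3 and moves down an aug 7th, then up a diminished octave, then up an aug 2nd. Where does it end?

Down an augmented seventh from B3: Cb3 (12 semitones down).
A diminished octave up from Cb3 is Cbb4.
An augmented second up from Cbb4 is Db4.

D flat 4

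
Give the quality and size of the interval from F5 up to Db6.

F to D spans six letter names (F-G-A-B-C-D): a sixth.
At 8 semitones, F5→Db6 falls one short of a major sixth: minor.

minor sixth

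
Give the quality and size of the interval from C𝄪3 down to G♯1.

Descending from C##3 to G#1 is the same interval as ascending G#1 to C##3.
G to C spans four letter names (G-A-B-C), plus an octave — that makes it an eleventh of some quality.
A perfect eleventh would be 17 semitones; G#1 to C##3 is 18, one semitone wider, so the interval is augmented.
(Equivalently, a compound augmented fourth: an augmented fourth plus an octave.)

augmented eleventh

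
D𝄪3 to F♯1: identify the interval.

Descending from D##3 to F#1 is the same interval as ascending F#1 to D##3.
F to D spans six letter names (F-G-A-B-C-D), plus an octave — that makes it a thirteenth of some quality.
A major thirteenth would be 21 semitones; F#1 to D##3 is 22, one semitone wider, so the interval is augmented.
(Equivalently, a compound augmented sixth: an augmented sixth plus an octave.)

augmented thirteenth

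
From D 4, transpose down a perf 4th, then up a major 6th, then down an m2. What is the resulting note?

Down a perfect fourth from D4: A3 (5 semitones down).
Up a major sixth from A3: F#4 (9 semitones up).
A minor second down from F#4 is E#4.

E sharp 4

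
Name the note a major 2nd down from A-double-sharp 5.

The second takes the letter from A down to G.
A major second spans 2 semitones, so from A##5 the target pitch is G##5.

G-double-sharp 5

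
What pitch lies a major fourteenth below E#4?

F#2

The fourteenth's letter: E down seven letter names plus an octave → F.
A major fourteenth is 23 semitones; 23 semitones down from E#4 gives F#2.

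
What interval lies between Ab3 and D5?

augmented eleventh

A to D spans four letter names (A-B-C-D), plus an octave: an eleventh.
Ab3 to D5 spans 18 semitones — one semitone wider than the perfect eleventh (17) — giving an augmented eleventh.
(Equivalently, a compound augmented fourth: an augmented fourth plus an octave.)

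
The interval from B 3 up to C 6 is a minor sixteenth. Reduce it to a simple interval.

Subtracting seven from the interval number removes an octave: 16 − 14 = 2.
So a minor sixteenth is 2 octaves plus a minor second. The quality is unchanged.

m2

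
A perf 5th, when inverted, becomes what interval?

Interval numbers invert to sum to nine: 5 + 4 = 9, so a fifth inverts to a fourth.
And perfect stays perfect under inversion, so we get a perfect fourth.

perfect 4th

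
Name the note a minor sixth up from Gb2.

Ebb3

The sixth takes the letter from G up to E.
A minor sixth is 8 semitones; 8 semitones up from Gb2 gives Ebb3.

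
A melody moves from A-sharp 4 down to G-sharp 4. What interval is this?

Descending from A#4 to G#4 is the same interval as ascending G#4 to A#4.
G to A spans two letter names (G-A) — that makes it a second of some quality.
The major second spans 2 semitones, and G#4 to A#4 is exactly 2 semitones — so this is a major second.

M2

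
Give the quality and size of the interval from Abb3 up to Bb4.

augmented 9th

A to B spans two letter names (A-B), plus an octave: a ninth.
The major ninth is 14 semitones; here we have 15, one semitone wider: augmented.
(Equivalently, a compound augmented second: an augmented second plus an octave.)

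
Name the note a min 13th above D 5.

B-flat 6

Six letters up from D (plus an octave) reaches B.
A minor thirteenth spans 20 semitones, so from D5 the target pitch is Bb6.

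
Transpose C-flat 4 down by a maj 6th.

E-double-flat 3

Six letter names down from C: E.
A major sixth spans 9 semitones, so from Cb4 the target pitch is Ebb3.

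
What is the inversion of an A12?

First reduce the compound augmented twelfth to its simple form, an augmented fifth.
Inverted interval numbers add to nine, so a fifth pairs with a fourth (5 + 4 = 9).
Quality inverts too: augmented becomes diminished. That makes the inversion a diminished fourth.

diminished fourth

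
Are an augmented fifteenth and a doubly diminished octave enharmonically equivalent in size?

An augmented fifteenth is 25 semitones but a doubly diminished octave is 10 semitones — different sizes.

No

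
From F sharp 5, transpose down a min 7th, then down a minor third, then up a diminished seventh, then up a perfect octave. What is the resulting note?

D 6

Down a minor seventh from F#5: G#4 (10 semitones down).
G#4 down a minor third → E#4 (3 semitones).
Up a diminished seventh from E#4: D5 (9 semitones up).
D5 up a perfect octave → D6 (12 semitones).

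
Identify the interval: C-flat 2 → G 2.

C to G spans five letter names (C-D-E-F-G): a fifth.
A perfect fifth would be 7 semitones; Cb2 to G2 is 8, one semitone wider, so the interval is augmented.

A5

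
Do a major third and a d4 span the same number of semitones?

A major third spans 4 semitones, and a diminished fourth also spans 4 semitones — they're enharmonic.

Yes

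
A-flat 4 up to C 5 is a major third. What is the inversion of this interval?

Interval numbers invert to sum to nine: 3 + 6 = 9, so a third inverts to a sixth.
Quality inverts too: major becomes minor. That makes the inversion a minor sixth.

minor sixth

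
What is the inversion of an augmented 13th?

d3

First reduce the compound augmented thirteenth to its simple form, an augmented sixth.
Interval numbers invert to sum to nine: 6 + 3 = 9, so a sixth inverts to a third.
The quality also flips — augmented becomes diminished — giving a diminished third.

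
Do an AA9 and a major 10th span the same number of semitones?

A doubly augmented ninth spans 16 semitones, and a major tenth also spans 16 semitones — they're enharmonic.

Yes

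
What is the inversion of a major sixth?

Inverted interval numbers add to nine, so a sixth pairs with a third (6 + 3 = 9).
And major becomes minor under inversion, so we get a minor third.

m3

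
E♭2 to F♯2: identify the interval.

E to F spans two letter names (E-F) — that makes it a second of some quality.
A major second would be 2 semitones; Eb2 to F#2 is 3, one semitone wider, so the interval is augmented.

augmented second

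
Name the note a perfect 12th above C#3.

G#4

Counting five letter names plus an octave up from C lands on G.
A perfect twelfth spans 19 semitones, so from C#3 the target pitch is G#4.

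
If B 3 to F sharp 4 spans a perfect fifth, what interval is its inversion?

perfect 4th

The rule of nine gives the new number: 9 − 5 = 4, so a fifth becomes a fourth.
And perfect stays perfect under inversion, so we get a perfect fourth.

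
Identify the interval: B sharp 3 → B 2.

augmented octave

Descending from B#3 to B2 is the same interval as ascending B2 to B#3.
B to B is the same letter name, plus an octave — that makes it an octave of some quality.
The perfect octave is 12 semitones; here we have 13, one semitone wider: augmented.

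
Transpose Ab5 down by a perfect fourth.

Four letter names down from A: E.
Moving 5 semitones down from Ab5 (the size of a perfect fourth) reaches Eb5.

Eb5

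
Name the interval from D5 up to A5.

D to A spans five letter names (D-E-F-G-A): a fifth.
Counting semitones, D5→A5 is 7, which is the perfect fifth.

perfect fifth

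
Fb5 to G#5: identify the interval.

F to G spans two letter names (F-G), so the interval is some kind of second.
The major second is 2 semitones; here we have 4, two semitones wider: doubly augmented.

AA2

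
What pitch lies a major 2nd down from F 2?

E flat 2

Counting two letter names down from F lands on E.
A major second is 2 semitones; 2 semitones down from F2 gives Eb2.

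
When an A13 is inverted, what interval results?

diminished third

First reduce the compound augmented thirteenth to its simple form, an augmented sixth.
The rule of nine gives the new number: 9 − 6 = 3, so a sixth becomes a third.
And augmented becomes diminished under inversion, so we get a diminished third.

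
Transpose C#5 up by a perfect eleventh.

F#6

Counting four letter names plus an octave up from C lands on F.
A perfect eleventh is 17 semitones; 17 semitones up from C#5 gives F#6.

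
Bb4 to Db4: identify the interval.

M6

Descending from Bb4 to Db4 is the same interval as ascending Db4 to Bb4.
D to B spans six letter names (D-E-F-G-A-B): a sixth.
The major sixth spans 9 semitones, and Db4 to Bb4 is exactly 9 semitones — so this is a major sixth.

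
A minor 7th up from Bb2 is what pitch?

Ab3

Seven letter names up from B: A.
Moving 10 semitones up from Bb2 (the size of a minor seventh) reaches Ab3.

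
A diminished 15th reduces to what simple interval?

d8

Subtracting seven from the interval number removes an octave: 15 − 7 = 8.
Quality carries through unchanged, so the simple form is a diminished octave.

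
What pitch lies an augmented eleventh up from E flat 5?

Four letters up from E (plus an octave) reaches A.
An augmented eleventh spans 18 semitones, so from Eb5 the target pitch is A6.

A 6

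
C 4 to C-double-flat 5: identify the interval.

dd8

C to C is the same letter name, plus an octave — that makes it an octave of some quality.
A perfect octave would be 12 semitones; C4 to Cbb5 is 10, two semitones narrower, so the interval is doubly diminished.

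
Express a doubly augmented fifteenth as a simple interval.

doubly augmented 8th

Take out an octave (7 from the number): 15 − 7 = 8.
That makes a doubly augmented fifteenth a compound doubly augmented octave — an octave plus a doubly augmented octave.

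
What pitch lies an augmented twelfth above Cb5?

G6

Counting five letter names plus an octave up from C lands on G.
An augmented twelfth spans 20 semitones, so from Cb5 the target pitch is G6.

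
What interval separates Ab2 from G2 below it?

minor second

Descending from Ab2 to G2 is the same interval as ascending G2 to Ab2.
G to A spans two letter names (G-A), so the interval is some kind of second.
At 1 semitone, G2→Ab2 falls one short of a major second: minor.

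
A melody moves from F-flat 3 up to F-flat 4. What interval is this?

F to F is the same letter name, plus an octave — that makes it an octave of some quality.
Fb3 to Fb4 is 12 semitones, matching the perfect octave exactly, so the quality is perfect.

perfect octave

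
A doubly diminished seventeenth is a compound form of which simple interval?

doubly diminished 3rd

Each octave removed subtracts seven from the number: 17 − 14 = 3.
Quality carries through unchanged, so the simple form is a doubly diminished third.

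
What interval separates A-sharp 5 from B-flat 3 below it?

Descending from A#5 to Bb3 is the same interval as ascending Bb3 to A#5.
B to A spans seven letter names (B-C-D-E-F-G-A), plus an octave: a fourteenth.
A major fourteenth would be 23 semitones; Bb3 to A#5 is 24, one semitone wider, so the interval is augmented.
(Equivalently, a compound augmented seventh: an augmented seventh plus an octave.)

augmented 14th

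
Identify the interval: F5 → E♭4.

Descending from F5 to Eb4 is the same interval as ascending Eb4 to F5.
E to F spans two letter names (E-F), plus an octave — that makes it a ninth of some quality.
The major ninth spans 14 semitones, and Eb4 to F5 is exactly 14 semitones — so this is a major ninth.
(Equivalently, a compound major second: a major second plus an octave.)

major ninth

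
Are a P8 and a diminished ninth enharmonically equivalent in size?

Yes

A perfect octave = 12 semitones = a diminished ninth; enharmonically equal.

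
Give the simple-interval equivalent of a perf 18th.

Subtracting seven from the interval number removes an octave: 18 − 14 = 4.
So a perfect eighteenth is 2 octaves plus a perfect fourth. The quality is unchanged.

perfect fourth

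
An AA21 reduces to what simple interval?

doubly augmented 7th

Take out 2 octaves (14 from the number): 21 − 14 = 7.
Quality carries through unchanged, so the simple form is a doubly augmented seventh.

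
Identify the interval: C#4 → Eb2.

augmented thirteenth

Descending from C#4 to Eb2 is the same interval as ascending Eb2 to C#4.
E to C spans six letter names (E-F-G-A-B-C), plus an octave — that makes it a thirteenth of some quality.
A major thirteenth would be 21 semitones; Eb2 to C#4 is 22, one semitone wider, so the interval is augmented.
(Equivalently, a compound augmented sixth: an augmented sixth plus an octave.)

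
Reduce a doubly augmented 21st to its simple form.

doubly augmented seventh

Take out 2 octaves (14 from the number): 21 − 14 = 7.
Quality carries through unchanged, so the simple form is a doubly augmented seventh.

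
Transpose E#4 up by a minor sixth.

C#5

The sixth takes the letter from E up to C.
Moving 8 semitones up from E#4 (the size of a minor sixth) reaches C#5.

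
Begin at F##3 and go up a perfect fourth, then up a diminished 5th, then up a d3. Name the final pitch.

Ab4

Up a perfect fourth from F##3: B#3 (5 semitones up).
B#3 up a diminished fifth → F#4 (6 semitones).
Up a diminished third from F#4: Ab4 (2 semitones up).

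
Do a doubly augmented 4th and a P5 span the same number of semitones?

Yes

A doubly augmented fourth = 7 semitones = a perfect fifth; enharmonically equal.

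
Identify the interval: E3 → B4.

E to B spans five letter names (E-F-G-A-B), plus an octave — that makes it a twelfth of some quality.
E3 to B4 is 19 semitones, matching the perfect twelfth exactly, so the quality is perfect.
(Equivalently, a compound perfect fifth: a perfect fifth plus an octave.)

perfect twelfth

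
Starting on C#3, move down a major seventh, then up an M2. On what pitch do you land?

A major seventh down from C#3 is D2.
A major second up from D2 is E2.

E2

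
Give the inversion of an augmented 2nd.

diminished seventh

Inverted interval numbers add to nine, so a second pairs with a seventh (2 + 7 = 9).
Quality inverts too: augmented becomes diminished. That makes the inversion a diminished seventh.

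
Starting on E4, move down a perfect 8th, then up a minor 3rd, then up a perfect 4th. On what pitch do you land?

C4

A perfect octave down from E4 is E3.
Up a minor third from E3: G3 (3 semitones up).
A perfect fourth up from G3 is C4.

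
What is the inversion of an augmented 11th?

d5

First reduce the compound augmented eleventh to its simple form, an augmented fourth.
Inverted interval numbers add to nine, so a fourth pairs with a fifth (4 + 5 = 9).
And augmented becomes diminished under inversion, so we get a diminished fifth.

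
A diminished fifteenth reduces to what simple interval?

Take out an octave (7 from the number): 15 − 7 = 8.
Quality carries through unchanged, so the simple form is a diminished octave.

d8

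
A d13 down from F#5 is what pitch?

Six letters down from F (plus an octave) reaches A.
A diminished thirteenth spans 19 semitones, so from F#5 the target pitch is A##3.

A##3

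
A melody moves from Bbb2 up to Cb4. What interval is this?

major 9th

B to C spans two letter names (B-C), plus an octave, so the interval is some kind of ninth.
Counting semitones, Bbb2→Cb4 is 14, which is the major ninth.
(Equivalently, a compound major second: a major second plus an octave.)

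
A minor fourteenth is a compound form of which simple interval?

m7

Subtracting seven from the interval number removes an octave: 14 − 7 = 7.
So a minor fourteenth is an octave plus a minor seventh. The quality is unchanged.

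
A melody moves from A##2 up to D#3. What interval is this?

d4

A to D spans four letter names (A-B-C-D), so the interval is some kind of fourth.
A perfect fourth would be 5 semitones; A##2 to D#3 is 4, one semitone narrower, so the interval is diminished.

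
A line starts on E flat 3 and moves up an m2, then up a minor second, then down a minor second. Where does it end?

A minor second up from Eb3 is Fb3.
Fb3 up a minor second → Gbb3 (1 semitone).
Gbb3 down a minor second → Fb3 (1 semitone).

F flat 3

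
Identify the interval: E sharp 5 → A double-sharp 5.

E to A spans four letter names (E-F-G-A), so the interval is some kind of fourth.
A perfect fourth would be 5 semitones; E#5 to A##5 is 6, one semitone wider, so the interval is augmented.

augmented fourth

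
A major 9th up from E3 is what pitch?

Two letters up from E (plus an octave) reaches F.
A major ninth spans 14 semitones, so from E3 the target pitch is F#4.

F#4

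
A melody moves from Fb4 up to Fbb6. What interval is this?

diminished fifteenth

F to F is the same letter name, plus 2 octaves: a fifteenth.
A perfect fifteenth would be 24 semitones; Fb4 to Fbb6 is 23, one semitone narrower, so the interval is diminished.
(Equivalently, a compound diminished octave: a diminished octave plus an octave.)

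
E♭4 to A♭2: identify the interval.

Descending from Eb4 to Ab2 is the same interval as ascending Ab2 to Eb4.
A to E spans five letter names (A-B-C-D-E), plus an octave: a twelfth.
Counting semitones, Ab2→Eb4 is 19, which is the perfect twelfth.
(Equivalently, a compound perfect fifth: a perfect fifth plus an octave.)

perfect 12th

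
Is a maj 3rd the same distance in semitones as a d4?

A major third = 4 semitones = a diminished fourth; enharmonically equal.

Yes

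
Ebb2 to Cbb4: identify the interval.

E to C spans six letter names (E-F-G-A-B-C), plus an octave — that makes it a thirteenth of some quality.
A major thirteenth would be 21 semitones, but Ebb2 to Cbb4 is 20 — one semitone narrower, making it a minor thirteenth.
(Equivalently, a compound minor sixth: a minor sixth plus an octave.)

m13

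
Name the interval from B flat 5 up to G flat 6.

B to G spans six letter names (B-C-D-E-F-G): a sixth.
Bb5 to Gb6 is 8 semitones, a half step short of the major sixth (9), so this is minor.

minor sixth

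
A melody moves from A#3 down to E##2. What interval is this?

Descending from A#3 to E##2 is the same interval as ascending E##2 to A#3.
E to A spans four letter names (E-F-G-A), plus an octave: an eleventh.
The perfect eleventh is 17 semitones; here we have 16, one semitone narrower: diminished.
(Equivalently, a compound diminished fourth: a diminished fourth plus an octave.)

d11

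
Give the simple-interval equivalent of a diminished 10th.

Take out an octave (7 from the number): 10 − 7 = 3.
So a diminished tenth is an octave plus a diminished third. The quality is unchanged.

diminished third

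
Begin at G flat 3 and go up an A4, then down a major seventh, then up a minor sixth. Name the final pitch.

Gb3 up an augmented fourth → C4 (6 semitones).
A major seventh down from C4 is Db3.
Up a minor sixth from Db3: Bbb3 (8 semitones up).

B double-flat 3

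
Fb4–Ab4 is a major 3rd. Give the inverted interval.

minor 6th

Interval numbers invert to sum to nine: 3 + 6 = 9, so a third inverts to a sixth.
Quality inverts too: major becomes minor. That makes the inversion a minor sixth.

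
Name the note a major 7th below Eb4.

Fb3

Counting seven letter names down from E lands on F.
Moving 11 semitones down from Eb4 (the size of a major seventh) reaches Fb3.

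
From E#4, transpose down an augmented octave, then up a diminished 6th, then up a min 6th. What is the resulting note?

Down an augmented octave from E#4: E3 (13 semitones down).
E3 up a diminished sixth → Cb4 (7 semitones).
Up a minor sixth from Cb4: Abb4 (8 semitones up).

Abb4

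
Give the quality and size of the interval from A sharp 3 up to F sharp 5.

minor thirteenth

A to F spans six letter names (A-B-C-D-E-F), plus an octave, so the interval is some kind of thirteenth.
At 20 semitones, A#3→F#5 falls one short of a major thirteenth: minor.
(Equivalently, a compound minor sixth: a minor sixth plus an octave.)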